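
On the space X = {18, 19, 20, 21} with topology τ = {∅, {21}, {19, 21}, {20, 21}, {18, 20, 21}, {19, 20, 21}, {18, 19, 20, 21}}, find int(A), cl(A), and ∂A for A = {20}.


int(A) = ∅, cl(A) = {18, 20}, ∂A = {18, 20}.

Closed sets in (X, τ) are complements of opens:
  closed(X, τ) = {∅, {18}, {19}, {18, 19}, {18, 20}, {18, 19, 20}, {18, 19, 20, 21}}.
int(A) = ⋃ {U ∈ τ : U ⊆ A}. Opens contained in A: ∅.
Taking the union of these: int(A) = ∅.
cl(A) = ⋂ {C closed : A ⊆ C}. Closed sets containing A: {18, 20}, {18, 19, 20}, {18, 19, 20, 21}.
Intersecting these: cl(A) = {18, 20}.
∂A = cl(A) ∖ int(A) = {18, 20} ∖ ∅ = {18, 20}.


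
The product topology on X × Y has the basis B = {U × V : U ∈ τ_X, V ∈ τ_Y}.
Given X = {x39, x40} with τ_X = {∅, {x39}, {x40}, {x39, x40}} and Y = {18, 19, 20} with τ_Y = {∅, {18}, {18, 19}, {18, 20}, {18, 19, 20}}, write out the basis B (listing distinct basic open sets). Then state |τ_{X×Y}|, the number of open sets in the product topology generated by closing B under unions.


Basis B = {∅ × ∅, {x39} × {18}, {x40} × {18}, {x39} × {18, 19}, {x39} × {18, 20}, {x39, x40} × {18}, {x40} × {18, 19}, {x40} × {18, 20}, {x39} × {18, 19, 20}, {x40} × {18, 19, 20}, {x39, x40} × {18, 19}, {x39, x40} × {18, 20}, {x39, x40} × {18, 19, 20}}; |τ_{X×Y}| = 25.

Enumerate products U × V with U ∈ τ_X, V ∈ τ_Y (deduplicated):
  ∅ × ∅ = {} (∅)
  {x39} × {18} = {(x39,18)}
  {x40} × {18} = {(x40,18)}
  {x39} × {18, 19} = {(x39,18), (x39,19)}
  {x39} × {18, 20} = {(x39,18), (x39,20)}
  {x39, x40} × {18} = {(x39,18), (x40,18)}
  {x40} × {18, 19} = {(x40,18), (x40,19)}
  {x40} × {18, 20} = {(x40,18), (x40,20)}
  {x39} × {18, 19, 20} = {(x39,18), (x39,19), (x39,20)}
  {x40} × {18, 19, 20} = {(x40,18), (x40,19), (x40,20)}
  {x39, x40} × {18, 19} = {(x39,18), (x39,19), (x40,18), (x40,19)}
  {x39, x40} × {18, 20} = {(x39,18), (x39,20), (x40,18), (x40,20)}
  {x39, x40} × {18, 19, 20} = {(x39,18), (x39,19), (x39,20), (x40,18), (x40,19), (x40,20)}
These 13 distinct sets form the basis B.
Close under arbitrary unions to get τ_{X×Y}; counting gives |τ_{X×Y}| = 25.


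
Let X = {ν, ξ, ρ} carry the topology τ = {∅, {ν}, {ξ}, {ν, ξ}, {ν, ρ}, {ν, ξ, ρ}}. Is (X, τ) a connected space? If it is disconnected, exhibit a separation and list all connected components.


(X, τ) is disconnected; components = [{ξ}, {ν, ρ}].

Find clopen sets (U ∈ τ with X ∖ U ∈ τ):
  U = ∅, X ∖ U = {ν, ξ, ρ} — both open, so U is clopen.
  U = {ξ}, X ∖ U = {ν, ρ} — both open, so U is clopen.
  U = {ν, ρ}, X ∖ U = {ξ} — both open, so U is clopen.
  U = {ν, ξ, ρ}, X ∖ U = ∅ — both open, so U is clopen.
Nontrivial clopen(s) exist: e.g. {ξ}. So (X, τ) is disconnected.
Compute connected components by grouping points that agree on all clopens:
  component: {ξ}
  component: {ν, ρ}


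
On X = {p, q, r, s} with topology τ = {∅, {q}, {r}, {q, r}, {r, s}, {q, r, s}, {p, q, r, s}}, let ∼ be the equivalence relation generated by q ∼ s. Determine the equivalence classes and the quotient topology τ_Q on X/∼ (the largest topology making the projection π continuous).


X/∼ = {[p], [q=s], [r]}; |τ_Q| = 4.

Equivalence classes: [p], [q=s], [r].
Quotient map π: X → X/∼ sends p ↦ [p], q ↦ [q=s], r ↦ [r], s ↦ [q=s].
For each subset V ⊆ X/∼, compute π^{-1}(V) ⊆ X and check whether π^{-1}(V) ∈ τ. V is open in τ_Q iff π^{-1}(V) ∈ τ.
  V = {}: π^{-1}(V) = ∅ ∈ τ ✓.
  V = {[p]}: π^{-1}(V) = {p} ∉ τ ✗.
  V = {[q=s]}: π^{-1}(V) = {q, s} ∉ τ ✗.
  V = {[p], [q=s]}: π^{-1}(V) = {p, q, s} ∉ τ ✗.
  V = {[r]}: π^{-1}(V) = {r} ∈ τ ✓.
  V = {[p], [r]}: π^{-1}(V) = {p, r} ∉ τ ✗.
  V = {[q=s], [r]}: π^{-1}(V) = {q, r, s} ∈ τ ✓.
  V = {[p], [q=s], [r]}: π^{-1}(V) = {p, q, r, s} ∈ τ ✓.
Open sets in the quotient: τ_Q = {{}, {[r]}, {[q=s], [r]}, {[p], [q=s], [r]}} (4 elements).


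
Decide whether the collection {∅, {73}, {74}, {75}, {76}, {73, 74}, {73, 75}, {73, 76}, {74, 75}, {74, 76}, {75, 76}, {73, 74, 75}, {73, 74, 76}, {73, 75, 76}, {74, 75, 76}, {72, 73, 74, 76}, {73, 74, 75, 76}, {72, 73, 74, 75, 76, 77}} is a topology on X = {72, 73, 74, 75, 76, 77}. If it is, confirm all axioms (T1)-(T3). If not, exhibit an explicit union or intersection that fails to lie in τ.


τ is NOT a topology on X.

Axiom (T1): ∅ ∈ τ? Yes; X ∈ τ? Yes.
Axiom (T2/T3): check pairwise unions and intersections of members of τ.
Counterexample for (T2): {75} ∪ {72, 73, 74, 76} = {72, 73, 74, 75, 76} ∉ τ. Therefore τ is NOT a topology.


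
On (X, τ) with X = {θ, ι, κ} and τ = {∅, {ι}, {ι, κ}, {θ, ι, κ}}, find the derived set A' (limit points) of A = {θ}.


A' = ∅

For each x ∈ X, list the open sets U ∈ τ with x ∈ U, then check whether U ∩ (A ∖ {x}) ≠ ∅ for every such U.
  x = θ: open {θ, ι, κ} ∋ x has {θ, ι, κ} ∩ (A ∖ {θ}) = ∅, so x is NOT a limit point.
  x = ι: open {ι} ∋ x has {ι} ∩ (A ∖ {ι}) = ∅, so x is NOT a limit point.
  x = κ: open {ι, κ} ∋ x has {ι, κ} ∩ (A ∖ {κ}) = ∅, so x is NOT a limit point.
Collecting: A' = ∅.


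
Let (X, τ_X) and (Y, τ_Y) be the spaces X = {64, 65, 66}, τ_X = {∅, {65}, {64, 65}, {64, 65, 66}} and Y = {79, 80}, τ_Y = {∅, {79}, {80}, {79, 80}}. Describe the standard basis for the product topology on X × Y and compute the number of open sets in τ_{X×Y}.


Basis B = {∅ × ∅, {65} × {79}, {65} × {80}, {64, 65} × {79}, {64, 65} × {80}, {65} × {79, 80}, {64, 65, 66} × {79}, {64, 65, 66} × {80}, {64, 65} × {79, 80}, {64, 65, 66} × {79, 80}}; |τ_{X×Y}| = 16.

Enumerate products U × V with U ∈ τ_X, V ∈ τ_Y (deduplicated):
  ∅ × ∅ = {} (∅)
  {65} × {79} = {(65,79)}
  {65} × {80} = {(65,80)}
  {64, 65} × {79} = {(64,79), (65,79)}
  {64, 65} × {80} = {(64,80), (65,80)}
  {65} × {79, 80} = {(65,79), (65,80)}
  {64, 65, 66} × {79} = {(64,79), (65,79), (66,79)}
  {64, 65, 66} × {80} = {(64,80), (65,80), (66,80)}
  {64, 65} × {79, 80} = {(64,79), (64,80), (65,79), (65,80)}
  {64, 65, 66} × {79, 80} = {(64,79), (64,80), (65,79), (65,80), (66,79), (66,80)}
These 10 distinct sets form the basis B.
Close under arbitrary unions to get τ_{X×Y}; counting gives |τ_{X×Y}| = 16.


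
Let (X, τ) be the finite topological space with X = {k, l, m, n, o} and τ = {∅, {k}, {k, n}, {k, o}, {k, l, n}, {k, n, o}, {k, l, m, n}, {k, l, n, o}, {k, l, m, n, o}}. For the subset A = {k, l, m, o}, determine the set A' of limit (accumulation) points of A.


A' = {l, m, n, o}

For each x ∈ X, list the open sets U ∈ τ with x ∈ U, then check whether U ∩ (A ∖ {x}) ≠ ∅ for every such U.
  x = k: open {k} ∋ x has {k} ∩ (A ∖ {k}) = ∅, so x is NOT a limit point.
  x = l: opens ∋ x are {k, l, n}, {k, l, m, n}, {k, l, n, o}, {k, l, m, n, o}; each meets A ∖ {l}, so x IS a limit point.
  x = m: opens ∋ x are {k, l, m, n}, {k, l, m, n, o}; each meets A ∖ {m}, so x IS a limit point.
  x = n: opens ∋ x are {k, n}, {k, l, n}, {k, n, o}, {k, l, m, n}, {k, l, n, o}, {k, l, m, n, o}; each meets A ∖ {n}, so x IS a limit point.
  x = o: opens ∋ x are {k, o}, {k, n, o}, {k, l, n, o}, {k, l, m, n, o}; each meets A ∖ {o}, so x IS a limit point.
Collecting: A' = {l, m, n, o}.


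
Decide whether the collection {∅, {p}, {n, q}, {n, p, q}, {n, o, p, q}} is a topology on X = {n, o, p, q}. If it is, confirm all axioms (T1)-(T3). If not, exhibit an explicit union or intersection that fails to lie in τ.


τ IS a topology on X.

Axiom (T1): ∅ ∈ τ? Yes; X ∈ τ? Yes.
Axiom (T2/T3): check pairwise unions and intersections of members of τ.
All pairwise intersections and unions checked — each lies in τ. Therefore τ satisfies (T1), (T2), (T3): it IS a topology on X.


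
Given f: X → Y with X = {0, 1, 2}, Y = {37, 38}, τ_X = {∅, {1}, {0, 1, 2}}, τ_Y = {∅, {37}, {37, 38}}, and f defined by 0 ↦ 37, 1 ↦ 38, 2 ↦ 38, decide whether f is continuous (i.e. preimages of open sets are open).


f is NOT continuous.

Compute f^{-1}(U) for each U ∈ τ_Y:
  U = ∅: f^{-1}(U) = ∅ ∈ τ_X ✓.
  U = {37}: f^{-1}(U) = {0} ∉ τ_X ✗.
  U = {37, 38}: f^{-1}(U) = {0, 1, 2} ∈ τ_X ✓.
Found U = {37} with f^{-1}(U) = {0} not in τ_X. Therefore f is NOT continuous.


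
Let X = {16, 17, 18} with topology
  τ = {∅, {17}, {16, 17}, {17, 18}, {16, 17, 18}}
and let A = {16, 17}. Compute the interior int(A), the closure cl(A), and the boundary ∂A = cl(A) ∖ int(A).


int(A) = {16, 17}, cl(A) = {16, 17, 18}, ∂A = {18}.

Closed sets in (X, τ) are complements of opens:
  closed(X, τ) = {∅, {16}, {18}, {16, 18}, {16, 17, 18}}.
int(A) = ⋃ {U ∈ τ : U ⊆ A}. Opens contained in A: ∅, {17}, {16, 17}.
Taking the union of these: int(A) = {16, 17}.
cl(A) = ⋂ {C closed : A ⊆ C}. Closed sets containing A: {16, 17, 18}.
Intersecting these: cl(A) = {16, 17, 18}.
∂A = cl(A) ∖ int(A) = {16, 17, 18} ∖ {16, 17} = {18}.


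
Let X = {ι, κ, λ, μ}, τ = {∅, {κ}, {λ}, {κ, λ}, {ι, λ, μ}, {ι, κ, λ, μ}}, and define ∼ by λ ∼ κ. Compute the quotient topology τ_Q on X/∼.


X/∼ = {[ι], [κ=λ], [μ]}; |τ_Q| = 3.

Equivalence classes: [ι], [κ=λ], [μ].
Quotient map π: X → X/∼ sends ι ↦ [ι], κ ↦ [κ=λ], λ ↦ [κ=λ], μ ↦ [μ].
For each subset V ⊆ X/∼, compute π^{-1}(V) ⊆ X and check whether π^{-1}(V) ∈ τ. V is open in τ_Q iff π^{-1}(V) ∈ τ.
  V = {}: π^{-1}(V) = ∅ ∈ τ ✓.
  V = {[ι]}: π^{-1}(V) = {ι} ∉ τ ✗.
  V = {[κ=λ]}: π^{-1}(V) = {κ, λ} ∈ τ ✓.
  V = {[ι], [κ=λ]}: π^{-1}(V) = {ι, κ, λ} ∉ τ ✗.
  V = {[μ]}: π^{-1}(V) = {μ} ∉ τ ✗.
  V = {[ι], [μ]}: π^{-1}(V) = {ι, μ} ∉ τ ✗.
  V = {[κ=λ], [μ]}: π^{-1}(V) = {κ, λ, μ} ∉ τ ✗.
  V = {[ι], [κ=λ], [μ]}: π^{-1}(V) = {ι, κ, λ, μ} ∈ τ ✓.
Open sets in the quotient: τ_Q = {{}, {[κ=λ]}, {[ι], [κ=λ], [μ]}} (3 elements).


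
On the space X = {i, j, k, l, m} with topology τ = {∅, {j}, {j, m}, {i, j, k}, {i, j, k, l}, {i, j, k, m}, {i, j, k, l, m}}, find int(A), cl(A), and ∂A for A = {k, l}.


int(A) = ∅, cl(A) = {i, k, l}, ∂A = {i, k, l}.

Closed sets in (X, τ) are complements of opens:
  closed(X, τ) = {∅, {l}, {m}, {l, m}, {i, k, l}, {i, k, l, m}, {i, j, k, l, m}}.
int(A) = ⋃ {U ∈ τ : U ⊆ A}. Opens contained in A: ∅.
Taking the union of these: int(A) = ∅.
cl(A) = ⋂ {C closed : A ⊆ C}. Closed sets containing A: {i, k, l}, {i, k, l, m}, {i, j, k, l, m}.
Intersecting these: cl(A) = {i, k, l}.
∂A = cl(A) ∖ int(A) = {i, k, l} ∖ ∅ = {i, k, l}.


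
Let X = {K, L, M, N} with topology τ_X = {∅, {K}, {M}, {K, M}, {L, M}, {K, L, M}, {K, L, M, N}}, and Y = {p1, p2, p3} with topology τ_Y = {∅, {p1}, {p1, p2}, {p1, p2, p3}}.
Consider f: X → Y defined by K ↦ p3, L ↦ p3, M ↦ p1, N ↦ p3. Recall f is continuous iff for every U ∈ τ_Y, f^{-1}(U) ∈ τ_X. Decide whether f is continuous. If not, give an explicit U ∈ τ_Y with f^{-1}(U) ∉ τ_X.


f IS continuous.

Compute f^{-1}(U) for each U ∈ τ_Y:
  U = ∅: f^{-1}(U) = ∅ ∈ τ_X ✓.
  U = {p1}: f^{-1}(U) = {M} ∈ τ_X ✓.
  U = {p1, p2}: f^{-1}(U) = {M} ∈ τ_X ✓.
  U = {p1, p2, p3}: f^{-1}(U) = {K, L, M, N} ∈ τ_X ✓.
Every preimage lies in τ_X, so f IS continuous.


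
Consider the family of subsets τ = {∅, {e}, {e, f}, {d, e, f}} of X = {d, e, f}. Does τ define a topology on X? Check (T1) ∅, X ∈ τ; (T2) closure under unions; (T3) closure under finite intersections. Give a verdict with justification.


τ IS a topology on X.

Axiom (T1): ∅ ∈ τ? Yes; X ∈ τ? Yes.
Axiom (T2/T3): check pairwise unions and intersections of members of τ.
All pairwise intersections and unions checked — each lies in τ. Therefore τ satisfies (T1), (T2), (T3): it IS a topology on X.


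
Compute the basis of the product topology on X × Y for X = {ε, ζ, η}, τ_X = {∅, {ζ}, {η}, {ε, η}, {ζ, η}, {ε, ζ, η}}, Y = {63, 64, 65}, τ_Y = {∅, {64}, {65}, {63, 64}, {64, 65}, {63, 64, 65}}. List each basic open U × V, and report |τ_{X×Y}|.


Basis B = {∅ × ∅, {ζ} × {64}, {ζ} × {65}, {η} × {64}, {η} × {65}, {ε, η} × {64}, {ε, η} × {65}, {ζ} × {63, 64}, {ζ} × {64, 65}, {ζ, η} × {64}, {ζ, η} × {65}, {η} × {63, 64}, {η} × {64, 65}, {ε, ζ, η} × {64}, {ε, ζ, η} × {65}, {ζ} × {63, 64, 65}, {η} × {63, 64, 65}, {ε, η} × {63, 64}, {ε, η} × {64, 65}, {ζ, η} × {63, 64}, {ζ, η} × {64, 65}, {ε, η} × {63, 64, 65}, {ε, ζ, η} × {63, 64}, {ε, ζ, η} × {64, 65}, {ζ, η} × {63, 64, 65}, {ε, ζ, η} × {63, 64, 65}}; |τ_{X×Y}| = 108.

Enumerate products U × V with U ∈ τ_X, V ∈ τ_Y (deduplicated):
  ∅ × ∅ = {} (∅)
  {ζ} × {64} = {(ζ,64)}
  {ζ} × {65} = {(ζ,65)}
  {η} × {64} = {(η,64)}
  {η} × {65} = {(η,65)}
  {ε, η} × {64} = {(ε,64), (η,64)}
  {ε, η} × {65} = {(ε,65), (η,65)}
  {ζ} × {63, 64} = {(ζ,63), (ζ,64)}
  {ζ} × {64, 65} = {(ζ,64), (ζ,65)}
  {ζ, η} × {64} = {(ζ,64), (η,64)}
  {ζ, η} × {65} = {(ζ,65), (η,65)}
  {η} × {63, 64} = {(η,63), (η,64)}
  {η} × {64, 65} = {(η,64), (η,65)}
  {ε, ζ, η} × {64} = {(ε,64), (ζ,64), (η,64)}
  {ε, ζ, η} × {65} = {(ε,65), (ζ,65), (η,65)}
  {ζ} × {63, 64, 65} = {(ζ,63), (ζ,64), (ζ,65)}
  {η} × {63, 64, 65} = {(η,63), (η,64), (η,65)}
  {ε, η} × {63, 64} = {(ε,63), (ε,64), (η,63), (η,64)}
  {ε, η} × {64, 65} = {(ε,64), (ε,65), (η,64), (η,65)}
  {ζ, η} × {63, 64} = {(ζ,63), (ζ,64), (η,63), (η,64)}
  {ζ, η} × {64, 65} = {(ζ,64), (ζ,65), (η,64), (η,65)}
  {ε, η} × {63, 64, 65} = {(ε,63), (ε,64), (ε,65), (η,63), (η,64), (η,65)}
  {ε, ζ, η} × {63, 64} = {(ε,63), (ε,64), (ζ,63), (ζ,64), (η,63), (η,64)}
  {ε, ζ, η} × {64, 65} = {(ε,64), (ε,65), (ζ,64), (ζ,65), (η,64), (η,65)}
  {ζ, η} × {63, 64, 65} = {(ζ,63), (ζ,64), (ζ,65), (η,63), (η,64), (η,65)}
  {ε, ζ, η} × {63, 64, 65} = {(ε,63), (ε,64), (ε,65), (ζ,63), (ζ,64), (ζ,65), (η,63), (η,64), (η,65)}
These 26 distinct sets form the basis B.
Close under arbitrary unions to get τ_{X×Y}; counting gives |τ_{X×Y}| = 108.


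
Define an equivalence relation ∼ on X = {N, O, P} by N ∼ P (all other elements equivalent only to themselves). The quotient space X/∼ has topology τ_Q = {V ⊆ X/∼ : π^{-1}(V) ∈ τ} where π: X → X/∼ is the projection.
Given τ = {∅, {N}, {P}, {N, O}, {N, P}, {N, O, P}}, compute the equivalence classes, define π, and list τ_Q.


X/∼ = {[N=P], [O]}; |τ_Q| = 3.

Equivalence classes: [N=P], [O].
Quotient map π: X → X/∼ sends N ↦ [N=P], O ↦ [O], P ↦ [N=P].
For each subset V ⊆ X/∼, compute π^{-1}(V) ⊆ X and check whether π^{-1}(V) ∈ τ. V is open in τ_Q iff π^{-1}(V) ∈ τ.
  V = {}: π^{-1}(V) = ∅ ∈ τ ✓.
  V = {[N=P]}: π^{-1}(V) = {N, P} ∈ τ ✓.
  V = {[O]}: π^{-1}(V) = {O} ∉ τ ✗.
  V = {[N=P], [O]}: π^{-1}(V) = {N, O, P} ∈ τ ✓.
Open sets in the quotient: τ_Q = {{}, {[N=P]}, {[N=P], [O]}} (3 elements).


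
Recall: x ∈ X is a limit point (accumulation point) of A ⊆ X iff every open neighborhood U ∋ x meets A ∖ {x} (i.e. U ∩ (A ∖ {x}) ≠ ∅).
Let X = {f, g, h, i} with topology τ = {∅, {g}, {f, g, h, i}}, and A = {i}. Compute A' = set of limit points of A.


A' = {f, h}

For each x ∈ X, list the open sets U ∈ τ with x ∈ U, then check whether U ∩ (A ∖ {x}) ≠ ∅ for every such U.
  x = f: opens ∋ x are {f, g, h, i}; each meets A ∖ {f}, so x IS a limit point.
  x = g: open {g} ∋ x has {g} ∩ (A ∖ {g}) = ∅, so x is NOT a limit point.
  x = h: opens ∋ x are {f, g, h, i}; each meets A ∖ {h}, so x IS a limit point.
  x = i: open {f, g, h, i} ∋ x has {f, g, h, i} ∩ (A ∖ {i}) = ∅, so x is NOT a limit point.
Collecting: A' = {f, h}.


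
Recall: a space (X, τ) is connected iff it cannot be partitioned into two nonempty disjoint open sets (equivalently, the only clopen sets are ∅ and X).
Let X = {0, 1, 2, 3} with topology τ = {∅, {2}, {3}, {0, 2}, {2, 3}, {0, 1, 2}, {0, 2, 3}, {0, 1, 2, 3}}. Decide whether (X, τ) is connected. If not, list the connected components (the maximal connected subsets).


(X, τ) is disconnected; components = [{3}, {0, 1, 2}].

Find clopen sets (U ∈ τ with X ∖ U ∈ τ):
  U = ∅, X ∖ U = {0, 1, 2, 3} — both open, so U is clopen.
  U = {3}, X ∖ U = {0, 1, 2} — both open, so U is clopen.
  U = {0, 1, 2}, X ∖ U = {3} — both open, so U is clopen.
  U = {0, 1, 2, 3}, X ∖ U = ∅ — both open, so U is clopen.
Nontrivial clopen(s) exist: e.g. {0, 1, 2}. So (X, τ) is disconnected.
Compute connected components by grouping points that agree on all clopens:
  component: {3}
  component: {0, 1, 2}


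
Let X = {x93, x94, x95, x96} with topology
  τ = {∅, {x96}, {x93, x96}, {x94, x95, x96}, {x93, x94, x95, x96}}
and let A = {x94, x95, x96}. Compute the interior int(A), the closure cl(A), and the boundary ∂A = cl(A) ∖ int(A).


int(A) = {x94, x95, x96}, cl(A) = {x93, x94, x95, x96}, ∂A = {x93}.

Closed sets in (X, τ) are complements of opens:
  closed(X, τ) = {∅, {x93}, {x94, x95}, {x93, x94, x95}, {x93, x94, x95, x96}}.
int(A) = ⋃ {U ∈ τ : U ⊆ A}. Opens contained in A: ∅, {x96}, {x94, x95, x96}.
Taking the union of these: int(A) = {x94, x95, x96}.
cl(A) = ⋂ {C closed : A ⊆ C}. Closed sets containing A: {x93, x94, x95, x96}.
Intersecting these: cl(A) = {x93, x94, x95, x96}.
∂A = cl(A) ∖ int(A) = {x93, x94, x95, x96} ∖ {x94, x95, x96} = {x93}.


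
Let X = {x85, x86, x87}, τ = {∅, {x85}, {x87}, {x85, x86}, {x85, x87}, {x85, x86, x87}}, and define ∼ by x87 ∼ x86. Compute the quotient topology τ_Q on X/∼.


X/∼ = {[x85], [x86=x87]}; |τ_Q| = 3.

Equivalence classes: [x85], [x86=x87].
Quotient map π: X → X/∼ sends x85 ↦ [x85], x86 ↦ [x86=x87], x87 ↦ [x86=x87].
For each subset V ⊆ X/∼, compute π^{-1}(V) ⊆ X and check whether π^{-1}(V) ∈ τ. V is open in τ_Q iff π^{-1}(V) ∈ τ.
  V = {}: π^{-1}(V) = ∅ ∈ τ ✓.
  V = {[x85]}: π^{-1}(V) = {x85} ∈ τ ✓.
  V = {[x86=x87]}: π^{-1}(V) = {x86, x87} ∉ τ ✗.
  V = {[x85], [x86=x87]}: π^{-1}(V) = {x85, x86, x87} ∈ τ ✓.
Open sets in the quotient: τ_Q = {{}, {[x85]}, {[x85], [x86=x87]}} (3 elements).


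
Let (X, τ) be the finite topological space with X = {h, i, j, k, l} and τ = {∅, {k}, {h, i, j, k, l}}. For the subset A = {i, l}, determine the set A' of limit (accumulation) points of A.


A' = {h, i, j, l}

For each x ∈ X, list the open sets U ∈ τ with x ∈ U, then check whether U ∩ (A ∖ {x}) ≠ ∅ for every such U.
  x = h: opens ∋ x are {h, i, j, k, l}; each meets A ∖ {h}, so x IS a limit point.
  x = i: opens ∋ x are {h, i, j, k, l}; each meets A ∖ {i}, so x IS a limit point.
  x = j: opens ∋ x are {h, i, j, k, l}; each meets A ∖ {j}, so x IS a limit point.
  x = k: open {k} ∋ x has {k} ∩ (A ∖ {k}) = ∅, so x is NOT a limit point.
  x = l: opens ∋ x are {h, i, j, k, l}; each meets A ∖ {l}, so x IS a limit point.
Collecting: A' = {h, i, j, l}.


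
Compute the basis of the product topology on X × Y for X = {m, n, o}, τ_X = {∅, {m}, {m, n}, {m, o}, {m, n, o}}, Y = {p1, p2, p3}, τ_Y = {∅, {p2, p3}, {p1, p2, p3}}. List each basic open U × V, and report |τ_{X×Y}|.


Basis B = {∅ × ∅, {m} × {p2, p3}, {m} × {p1, p2, p3}, {m, n} × {p2, p3}, {m, o} × {p2, p3}, {m, n} × {p1, p2, p3}, {m, o} × {p1, p2, p3}, {m, n, o} × {p2, p3}, {m, n, o} × {p1, p2, p3}}; |τ_{X×Y}| = 14.

Enumerate products U × V with U ∈ τ_X, V ∈ τ_Y (deduplicated):
  ∅ × ∅ = {} (∅)
  {m} × {p2, p3} = {(m,p2), (m,p3)}
  {m} × {p1, p2, p3} = {(m,p1), (m,p2), (m,p3)}
  {m, n} × {p2, p3} = {(m,p2), (m,p3), (n,p2), (n,p3)}
  {m, o} × {p2, p3} = {(m,p2), (m,p3), (o,p2), (o,p3)}
  {m, n} × {p1, p2, p3} = {(m,p1), (m,p2), (m,p3), (n,p1), (n,p2), (n,p3)}
  {m, o} × {p1, p2, p3} = {(m,p1), (m,p2), (m,p3), (o,p1), (o,p2), (o,p3)}
  {m, n, o} × {p2, p3} = {(m,p2), (m,p3), (n,p2), (n,p3), (o,p2), (o,p3)}
  {m, n, o} × {p1, p2, p3} = {(m,p1), (m,p2), (m,p3), (n,p1), (n,p2), (n,p3), (o,p1), (o,p2), (o,p3)}
These 9 distinct sets form the basis B.
Close under arbitrary unions to get τ_{X×Y}; counting gives |τ_{X×Y}| = 14.


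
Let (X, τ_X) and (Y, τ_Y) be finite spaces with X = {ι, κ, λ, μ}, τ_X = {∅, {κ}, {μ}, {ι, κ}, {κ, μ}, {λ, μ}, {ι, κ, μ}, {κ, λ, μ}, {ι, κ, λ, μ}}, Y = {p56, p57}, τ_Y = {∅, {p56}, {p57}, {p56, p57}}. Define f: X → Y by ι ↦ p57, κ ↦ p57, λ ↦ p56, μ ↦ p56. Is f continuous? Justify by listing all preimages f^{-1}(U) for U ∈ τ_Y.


f IS continuous.

Compute f^{-1}(U) for each U ∈ τ_Y:
  U = ∅: f^{-1}(U) = ∅ ∈ τ_X ✓.
  U = {p56}: f^{-1}(U) = {λ, μ} ∈ τ_X ✓.
  U = {p57}: f^{-1}(U) = {ι, κ} ∈ τ_X ✓.
  U = {p56, p57}: f^{-1}(U) = {ι, κ, λ, μ} ∈ τ_X ✓.
Every preimage lies in τ_X, so f IS continuous.


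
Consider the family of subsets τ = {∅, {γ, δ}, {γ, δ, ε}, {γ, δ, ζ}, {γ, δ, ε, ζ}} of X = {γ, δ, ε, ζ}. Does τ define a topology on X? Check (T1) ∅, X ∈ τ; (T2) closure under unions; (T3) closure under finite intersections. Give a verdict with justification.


τ IS a topology on X.

Axiom (T1): ∅ ∈ τ? Yes; X ∈ τ? Yes.
Axiom (T2/T3): check pairwise unions and intersections of members of τ.
All pairwise intersections and unions checked — each lies in τ. Therefore τ satisfies (T1), (T2), (T3): it IS a topology on X.


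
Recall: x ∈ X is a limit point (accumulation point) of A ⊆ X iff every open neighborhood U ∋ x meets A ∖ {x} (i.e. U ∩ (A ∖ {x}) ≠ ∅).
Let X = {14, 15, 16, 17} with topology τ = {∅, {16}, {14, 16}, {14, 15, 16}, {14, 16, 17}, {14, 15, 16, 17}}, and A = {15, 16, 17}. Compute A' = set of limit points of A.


A' = {14, 15, 17}

For each x ∈ X, list the open sets U ∈ τ with x ∈ U, then check whether U ∩ (A ∖ {x}) ≠ ∅ for every such U.
  x = 14: opens ∋ x are {14, 16}, {14, 15, 16}, {14, 16, 17}, {14, 15, 16, 17}; each meets A ∖ {14}, so x IS a limit point.
  x = 15: opens ∋ x are {14, 15, 16}, {14, 15, 16, 17}; each meets A ∖ {15}, so x IS a limit point.
  x = 16: open {16} ∋ x has {16} ∩ (A ∖ {16}) = ∅, so x is NOT a limit point.
  x = 17: opens ∋ x are {14, 16, 17}, {14, 15, 16, 17}; each meets A ∖ {17}, so x IS a limit point.
Collecting: A' = {14, 15, 17}.


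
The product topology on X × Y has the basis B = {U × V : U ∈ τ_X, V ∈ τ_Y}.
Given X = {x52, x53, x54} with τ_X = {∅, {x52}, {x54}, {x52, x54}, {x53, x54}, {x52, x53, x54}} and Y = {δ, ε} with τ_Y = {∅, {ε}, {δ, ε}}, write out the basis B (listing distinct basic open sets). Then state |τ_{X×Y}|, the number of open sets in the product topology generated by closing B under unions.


Basis B = {∅ × ∅, {x52} × {ε}, {x54} × {ε}, {x52} × {δ, ε}, {x52, x54} × {ε}, {x53, x54} × {ε}, {x54} × {δ, ε}, {x52, x53, x54} × {ε}, {x52, x54} × {δ, ε}, {x53, x54} × {δ, ε}, {x52, x53, x54} × {δ, ε}}; |τ_{X×Y}| = 18.

Enumerate products U × V with U ∈ τ_X, V ∈ τ_Y (deduplicated):
  ∅ × ∅ = {} (∅)
  {x52} × {ε} = {(x52,ε)}
  {x54} × {ε} = {(x54,ε)}
  {x52} × {δ, ε} = {(x52,δ), (x52,ε)}
  {x52, x54} × {ε} = {(x52,ε), (x54,ε)}
  {x53, x54} × {ε} = {(x53,ε), (x54,ε)}
  {x54} × {δ, ε} = {(x54,δ), (x54,ε)}
  {x52, x53, x54} × {ε} = {(x52,ε), (x53,ε), (x54,ε)}
  {x52, x54} × {δ, ε} = {(x52,δ), (x52,ε), (x54,δ), (x54,ε)}
  {x53, x54} × {δ, ε} = {(x53,δ), (x53,ε), (x54,δ), (x54,ε)}
  {x52, x53, x54} × {δ, ε} = {(x52,δ), (x52,ε), (x53,δ), (x53,ε), (x54,δ), (x54,ε)}
These 11 distinct sets form the basis B.
Close under arbitrary unions to get τ_{X×Y}; counting gives |τ_{X×Y}| = 18.


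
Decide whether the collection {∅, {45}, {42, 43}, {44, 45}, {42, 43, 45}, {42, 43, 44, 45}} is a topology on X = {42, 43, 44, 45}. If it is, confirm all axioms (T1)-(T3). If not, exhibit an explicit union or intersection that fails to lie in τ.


τ IS a topology on X.

Axiom (T1): ∅ ∈ τ? Yes; X ∈ τ? Yes.
Axiom (T2/T3): check pairwise unions and intersections of members of τ.
All pairwise intersections and unions checked — each lies in τ. Therefore τ satisfies (T1), (T2), (T3): it IS a topology on X.


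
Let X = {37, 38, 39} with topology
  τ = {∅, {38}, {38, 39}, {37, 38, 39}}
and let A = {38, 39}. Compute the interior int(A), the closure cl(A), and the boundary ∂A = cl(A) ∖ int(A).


int(A) = {38, 39}, cl(A) = {37, 38, 39}, ∂A = {37}.

Closed sets in (X, τ) are complements of opens:
  closed(X, τ) = {∅, {37}, {37, 39}, {37, 38, 39}}.
int(A) = ⋃ {U ∈ τ : U ⊆ A}. Opens contained in A: ∅, {38}, {38, 39}.
Taking the union of these: int(A) = {38, 39}.
cl(A) = ⋂ {C closed : A ⊆ C}. Closed sets containing A: {37, 38, 39}.
Intersecting these: cl(A) = {37, 38, 39}.
∂A = cl(A) ∖ int(A) = {37, 38, 39} ∖ {38, 39} = {37}.


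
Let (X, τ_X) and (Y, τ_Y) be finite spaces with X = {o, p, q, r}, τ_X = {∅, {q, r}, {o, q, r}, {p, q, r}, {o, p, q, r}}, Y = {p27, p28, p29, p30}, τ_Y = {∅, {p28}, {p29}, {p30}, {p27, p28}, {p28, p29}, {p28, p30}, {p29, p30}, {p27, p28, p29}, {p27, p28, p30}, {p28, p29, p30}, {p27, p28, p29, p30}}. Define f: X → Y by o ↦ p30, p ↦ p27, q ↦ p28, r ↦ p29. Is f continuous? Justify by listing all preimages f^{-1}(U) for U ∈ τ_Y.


f is NOT continuous.

Compute f^{-1}(U) for each U ∈ τ_Y:
  U = ∅: f^{-1}(U) = ∅ ∈ τ_X ✓.
  U = {p28}: f^{-1}(U) = {q} ∉ τ_X ✗.
  U = {p29}: f^{-1}(U) = {r} ∉ τ_X ✗.
  U = {p30}: f^{-1}(U) = {o} ∉ τ_X ✗.
  U = {p27, p28}: f^{-1}(U) = {p, q} ∉ τ_X ✗.
  U = {p28, p29}: f^{-1}(U) = {q, r} ∈ τ_X ✓.
  U = {p28, p30}: f^{-1}(U) = {o, q} ∉ τ_X ✗.
  U = {p29, p30}: f^{-1}(U) = {o, r} ∉ τ_X ✗.
  U = {p27, p28, p29}: f^{-1}(U) = {p, q, r} ∈ τ_X ✓.
  U = {p27, p28, p30}: f^{-1}(U) = {o, p, q} ∉ τ_X ✗.
  U = {p28, p29, p30}: f^{-1}(U) = {o, q, r} ∈ τ_X ✓.
  U = {p27, p28, p29, p30}: f^{-1}(U) = {o, p, q, r} ∈ τ_X ✓.
Found U = {p28} with f^{-1}(U) = {q} not in τ_X. Therefore f is NOT continuous.


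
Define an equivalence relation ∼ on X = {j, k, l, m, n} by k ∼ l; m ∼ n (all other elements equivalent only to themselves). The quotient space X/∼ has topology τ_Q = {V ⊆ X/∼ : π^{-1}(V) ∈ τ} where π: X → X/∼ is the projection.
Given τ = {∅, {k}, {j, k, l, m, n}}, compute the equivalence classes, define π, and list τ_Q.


X/∼ = {[j], [k=l], [m=n]}; |τ_Q| = 2.

Equivalence classes: [j], [k=l], [m=n].
Quotient map π: X → X/∼ sends j ↦ [j], k ↦ [k=l], l ↦ [k=l], m ↦ [m=n], n ↦ [m=n].
For each subset V ⊆ X/∼, compute π^{-1}(V) ⊆ X and check whether π^{-1}(V) ∈ τ. V is open in τ_Q iff π^{-1}(V) ∈ τ.
  V = {}: π^{-1}(V) = ∅ ∈ τ ✓.
  V = {[j]}: π^{-1}(V) = {j} ∉ τ ✗.
  V = {[k=l]}: π^{-1}(V) = {k, l} ∉ τ ✗.
  V = {[j], [k=l]}: π^{-1}(V) = {j, k, l} ∉ τ ✗.
  V = {[m=n]}: π^{-1}(V) = {m, n} ∉ τ ✗.
  V = {[j], [m=n]}: π^{-1}(V) = {j, m, n} ∉ τ ✗.
  V = {[k=l], [m=n]}: π^{-1}(V) = {k, l, m, n} ∉ τ ✗.
  V = {[j], [k=l], [m=n]}: π^{-1}(V) = {j, k, l, m, n} ∈ τ ✓.
Open sets in the quotient: τ_Q = {{}, {[j], [k=l], [m=n]}} (2 elements).


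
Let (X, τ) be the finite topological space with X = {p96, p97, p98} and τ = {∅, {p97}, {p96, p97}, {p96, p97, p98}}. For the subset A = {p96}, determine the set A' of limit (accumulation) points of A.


A' = {p98}

For each x ∈ X, list the open sets U ∈ τ with x ∈ U, then check whether U ∩ (A ∖ {x}) ≠ ∅ for every such U.
  x = p96: open {p96, p97} ∋ x has {p96, p97} ∩ (A ∖ {p96}) = ∅, so x is NOT a limit point.
  x = p97: open {p97} ∋ x has {p97} ∩ (A ∖ {p97}) = ∅, so x is NOT a limit point.
  x = p98: opens ∋ x are {p96, p97, p98}; each meets A ∖ {p98}, so x IS a limit point.
Collecting: A' = {p98}.


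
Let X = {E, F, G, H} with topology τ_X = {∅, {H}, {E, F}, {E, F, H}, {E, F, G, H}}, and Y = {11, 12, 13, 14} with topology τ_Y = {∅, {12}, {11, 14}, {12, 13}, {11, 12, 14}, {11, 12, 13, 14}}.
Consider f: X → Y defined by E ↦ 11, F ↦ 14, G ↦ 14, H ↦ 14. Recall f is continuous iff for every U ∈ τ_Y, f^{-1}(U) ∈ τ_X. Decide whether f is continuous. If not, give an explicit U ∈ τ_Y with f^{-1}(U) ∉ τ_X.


f IS continuous.

Compute f^{-1}(U) for each U ∈ τ_Y:
  U = ∅: f^{-1}(U) = ∅ ∈ τ_X ✓.
  U = {12}: f^{-1}(U) = ∅ ∈ τ_X ✓.
  U = {11, 14}: f^{-1}(U) = {E, F, G, H} ∈ τ_X ✓.
  U = {12, 13}: f^{-1}(U) = ∅ ∈ τ_X ✓.
  U = {11, 12, 14}: f^{-1}(U) = {E, F, G, H} ∈ τ_X ✓.
  U = {11, 12, 13, 14}: f^{-1}(U) = {E, F, G, H} ∈ τ_X ✓.
Every preimage lies in τ_X, so f IS continuous.


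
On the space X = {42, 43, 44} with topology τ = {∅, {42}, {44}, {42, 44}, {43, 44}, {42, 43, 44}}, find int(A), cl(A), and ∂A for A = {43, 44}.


int(A) = {43, 44}, cl(A) = {43, 44}, ∂A = ∅.

Closed sets in (X, τ) are complements of opens:
  closed(X, τ) = {∅, {42}, {43}, {42, 43}, {43, 44}, {42, 43, 44}}.
int(A) = ⋃ {U ∈ τ : U ⊆ A}. Opens contained in A: ∅, {44}, {43, 44}.
Taking the union of these: int(A) = {43, 44}.
cl(A) = ⋂ {C closed : A ⊆ C}. Closed sets containing A: {43, 44}, {42, 43, 44}.
Intersecting these: cl(A) = {43, 44}.
∂A = cl(A) ∖ int(A) = {43, 44} ∖ {43, 44} = ∅.


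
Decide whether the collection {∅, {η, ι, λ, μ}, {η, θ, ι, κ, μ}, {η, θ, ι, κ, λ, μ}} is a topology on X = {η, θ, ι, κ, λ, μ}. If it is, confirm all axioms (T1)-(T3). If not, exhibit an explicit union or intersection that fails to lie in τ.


τ is NOT a topology on X.

Axiom (T1): ∅ ∈ τ? Yes; X ∈ τ? Yes.
Axiom (T2/T3): check pairwise unions and intersections of members of τ.
Counterexample for (T3): {η, ι, λ, μ} ∩ {η, θ, ι, κ, μ} = {η, ι, μ} ∉ τ. Therefore τ is NOT a topology.


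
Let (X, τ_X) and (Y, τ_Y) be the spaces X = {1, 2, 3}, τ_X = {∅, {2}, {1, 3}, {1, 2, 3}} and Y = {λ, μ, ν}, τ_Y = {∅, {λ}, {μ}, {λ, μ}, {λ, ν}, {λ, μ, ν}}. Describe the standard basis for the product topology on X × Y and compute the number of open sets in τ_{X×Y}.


Basis B = {∅ × ∅, {2} × {λ}, {2} × {μ}, {1, 3} × {λ}, {1, 3} × {μ}, {2} × {λ, μ}, {2} × {λ, ν}, {1, 2, 3} × {λ}, {1, 2, 3} × {μ}, {2} × {λ, μ, ν}, {1, 3} × {λ, μ}, {1, 3} × {λ, ν}, {1, 3} × {λ, μ, ν}, {1, 2, 3} × {λ, μ}, {1, 2, 3} × {λ, ν}, {1, 2, 3} × {λ, μ, ν}}; |τ_{X×Y}| = 36.

Enumerate products U × V with U ∈ τ_X, V ∈ τ_Y (deduplicated):
  ∅ × ∅ = {} (∅)
  {2} × {λ} = {(2,λ)}
  {2} × {μ} = {(2,μ)}
  {1, 3} × {λ} = {(1,λ), (3,λ)}
  {1, 3} × {μ} = {(1,μ), (3,μ)}
  {2} × {λ, μ} = {(2,λ), (2,μ)}
  {2} × {λ, ν} = {(2,λ), (2,ν)}
  {1, 2, 3} × {λ} = {(1,λ), (2,λ), (3,λ)}
  {1, 2, 3} × {μ} = {(1,μ), (2,μ), (3,μ)}
  {2} × {λ, μ, ν} = {(2,λ), (2,μ), (2,ν)}
  {1, 3} × {λ, μ} = {(1,λ), (1,μ), (3,λ), (3,μ)}
  {1, 3} × {λ, ν} = {(1,λ), (1,ν), (3,λ), (3,ν)}
  {1, 3} × {λ, μ, ν} = {(1,λ), (1,μ), (1,ν), (3,λ), (3,μ), (3,ν)}
  {1, 2, 3} × {λ, μ} = {(1,λ), (1,μ), (2,λ), (2,μ), (3,λ), (3,μ)}
  {1, 2, 3} × {λ, ν} = {(1,λ), (1,ν), (2,λ), (2,ν), (3,λ), (3,ν)}
  {1, 2, 3} × {λ, μ, ν} = {(1,λ), (1,μ), (1,ν), (2,λ), (2,μ), (2,ν), (3,λ), (3,μ), (3,ν)}
These 16 distinct sets form the basis B.
Close under arbitrary unions to get τ_{X×Y}; counting gives |τ_{X×Y}| = 36.


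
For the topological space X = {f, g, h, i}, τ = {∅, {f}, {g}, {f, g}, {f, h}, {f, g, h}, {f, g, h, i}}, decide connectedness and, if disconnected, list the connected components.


(X, τ) is connected.

Find clopen sets (U ∈ τ with X ∖ U ∈ τ):
  U = ∅, X ∖ U = {f, g, h, i} — both open, so U is clopen.
  U = {f, g, h, i}, X ∖ U = ∅ — both open, so U is clopen.
Only trivial clopens (∅ and X) exist, so (X, τ) is connected.
Compute connected components by grouping points that agree on all clopens:
  component: {f, g, h, i}


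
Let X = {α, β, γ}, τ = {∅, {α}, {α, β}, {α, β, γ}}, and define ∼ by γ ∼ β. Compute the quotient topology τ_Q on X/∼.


X/∼ = {[α], [β=γ]}; |τ_Q| = 3.

Equivalence classes: [α], [β=γ].
Quotient map π: X → X/∼ sends α ↦ [α], β ↦ [β=γ], γ ↦ [β=γ].
For each subset V ⊆ X/∼, compute π^{-1}(V) ⊆ X and check whether π^{-1}(V) ∈ τ. V is open in τ_Q iff π^{-1}(V) ∈ τ.
  V = {}: π^{-1}(V) = ∅ ∈ τ ✓.
  V = {[α]}: π^{-1}(V) = {α} ∈ τ ✓.
  V = {[β=γ]}: π^{-1}(V) = {β, γ} ∉ τ ✗.
  V = {[α], [β=γ]}: π^{-1}(V) = {α, β, γ} ∈ τ ✓.
Open sets in the quotient: τ_Q = {{}, {[α]}, {[α], [β=γ]}} (3 elements).


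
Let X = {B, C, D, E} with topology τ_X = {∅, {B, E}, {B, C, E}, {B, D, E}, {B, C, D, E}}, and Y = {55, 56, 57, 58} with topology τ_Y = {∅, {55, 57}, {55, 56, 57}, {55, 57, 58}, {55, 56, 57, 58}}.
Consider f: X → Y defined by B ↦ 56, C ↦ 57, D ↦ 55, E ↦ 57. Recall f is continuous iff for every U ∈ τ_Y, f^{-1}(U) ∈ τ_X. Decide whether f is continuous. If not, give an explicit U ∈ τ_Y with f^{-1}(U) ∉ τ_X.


f is NOT continuous.

Compute f^{-1}(U) for each U ∈ τ_Y:
  U = ∅: f^{-1}(U) = ∅ ∈ τ_X ✓.
  U = {55, 57}: f^{-1}(U) = {C, D, E} ∉ τ_X ✗.
  U = {55, 56, 57}: f^{-1}(U) = {B, C, D, E} ∈ τ_X ✓.
  U = {55, 57, 58}: f^{-1}(U) = {C, D, E} ∉ τ_X ✗.
  U = {55, 56, 57, 58}: f^{-1}(U) = {B, C, D, E} ∈ τ_X ✓.
Found U = {55, 57} with f^{-1}(U) = {C, D, E} not in τ_X. Therefore f is NOT continuous.


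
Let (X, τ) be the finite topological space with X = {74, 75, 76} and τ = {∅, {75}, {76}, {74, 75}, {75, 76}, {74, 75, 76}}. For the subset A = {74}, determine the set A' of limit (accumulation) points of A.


A' = ∅

For each x ∈ X, list the open sets U ∈ τ with x ∈ U, then check whether U ∩ (A ∖ {x}) ≠ ∅ for every such U.
  x = 74: open {74, 75} ∋ x has {74, 75} ∩ (A ∖ {74}) = ∅, so x is NOT a limit point.
  x = 75: open {75} ∋ x has {75} ∩ (A ∖ {75}) = ∅, so x is NOT a limit point.
  x = 76: open {76} ∋ x has {76} ∩ (A ∖ {76}) = ∅, so x is NOT a limit point.
Collecting: A' = ∅.


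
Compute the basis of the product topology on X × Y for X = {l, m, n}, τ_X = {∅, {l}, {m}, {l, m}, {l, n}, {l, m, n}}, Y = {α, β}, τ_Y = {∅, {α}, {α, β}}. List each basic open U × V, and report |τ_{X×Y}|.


Basis B = {∅ × ∅, {l} × {α}, {m} × {α}, {l} × {α, β}, {l, m} × {α}, {l, n} × {α}, {m} × {α, β}, {l, m, n} × {α}, {l, m} × {α, β}, {l, n} × {α, β}, {l, m, n} × {α, β}}; |τ_{X×Y}| = 18.

Enumerate products U × V with U ∈ τ_X, V ∈ τ_Y (deduplicated):
  ∅ × ∅ = {} (∅)
  {l} × {α} = {(l,α)}
  {m} × {α} = {(m,α)}
  {l} × {α, β} = {(l,α), (l,β)}
  {l, m} × {α} = {(l,α), (m,α)}
  {l, n} × {α} = {(l,α), (n,α)}
  {m} × {α, β} = {(m,α), (m,β)}
  {l, m, n} × {α} = {(l,α), (m,α), (n,α)}
  {l, m} × {α, β} = {(l,α), (l,β), (m,α), (m,β)}
  {l, n} × {α, β} = {(l,α), (l,β), (n,α), (n,β)}
  {l, m, n} × {α, β} = {(l,α), (l,β), (m,α), (m,β), (n,α), (n,β)}
These 11 distinct sets form the basis B.
Close under arbitrary unions to get τ_{X×Y}; counting gives |τ_{X×Y}| = 18.


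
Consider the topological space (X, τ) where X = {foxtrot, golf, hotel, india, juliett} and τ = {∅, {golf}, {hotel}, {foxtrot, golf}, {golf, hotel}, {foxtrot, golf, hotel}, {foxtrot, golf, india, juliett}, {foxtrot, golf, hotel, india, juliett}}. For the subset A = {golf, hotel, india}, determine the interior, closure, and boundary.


int(A) = {golf, hotel}, cl(A) = {foxtrot, golf, hotel, india, juliett}, ∂A = {foxtrot, india, juliett}.

Closed sets in (X, τ) are complements of opens:
  closed(X, τ) = {∅, {hotel}, {india, juliett}, {foxtrot, india, juliett}, {hotel, india, juliett}, {foxtrot, golf, india, juliett}, {foxtrot, hotel, india, juliett}, {foxtrot, golf, hotel, india, juliett}}.
int(A) = ⋃ {U ∈ τ : U ⊆ A}. Opens contained in A: ∅, {golf}, {hotel}, {golf, hotel}.
Taking the union of these: int(A) = {golf, hotel}.
cl(A) = ⋂ {C closed : A ⊆ C}. Closed sets containing A: {foxtrot, golf, hotel, india, juliett}.
Intersecting these: cl(A) = {foxtrot, golf, hotel, india, juliett}.
∂A = cl(A) ∖ int(A) = {foxtrot, golf, hotel, india, juliett} ∖ {golf, hotel} = {foxtrot, india, juliett}.


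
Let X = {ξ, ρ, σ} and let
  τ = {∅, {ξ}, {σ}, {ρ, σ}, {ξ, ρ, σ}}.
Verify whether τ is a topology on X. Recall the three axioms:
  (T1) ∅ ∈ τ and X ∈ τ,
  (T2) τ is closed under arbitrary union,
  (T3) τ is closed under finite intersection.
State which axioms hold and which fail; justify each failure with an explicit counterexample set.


τ is NOT a topology on X.

Axiom (T1): ∅ ∈ τ? Yes; X ∈ τ? Yes.
Axiom (T2/T3): check pairwise unions and intersections of members of τ.
Counterexample for (T2): {ξ} ∪ {σ} = {ξ, σ} ∉ τ. Therefore τ is NOT a topology.


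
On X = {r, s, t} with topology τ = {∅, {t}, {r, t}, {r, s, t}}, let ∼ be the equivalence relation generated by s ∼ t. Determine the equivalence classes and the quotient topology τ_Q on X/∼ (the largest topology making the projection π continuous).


X/∼ = {[r], [s=t]}; |τ_Q| = 2.

Equivalence classes: [r], [s=t].
Quotient map π: X → X/∼ sends r ↦ [r], s ↦ [s=t], t ↦ [s=t].
For each subset V ⊆ X/∼, compute π^{-1}(V) ⊆ X and check whether π^{-1}(V) ∈ τ. V is open in τ_Q iff π^{-1}(V) ∈ τ.
  V = {}: π^{-1}(V) = ∅ ∈ τ ✓.
  V = {[r]}: π^{-1}(V) = {r} ∉ τ ✗.
  V = {[s=t]}: π^{-1}(V) = {s, t} ∉ τ ✗.
  V = {[r], [s=t]}: π^{-1}(V) = {r, s, t} ∈ τ ✓.
Open sets in the quotient: τ_Q = {{}, {[r], [s=t]}} (2 elements).


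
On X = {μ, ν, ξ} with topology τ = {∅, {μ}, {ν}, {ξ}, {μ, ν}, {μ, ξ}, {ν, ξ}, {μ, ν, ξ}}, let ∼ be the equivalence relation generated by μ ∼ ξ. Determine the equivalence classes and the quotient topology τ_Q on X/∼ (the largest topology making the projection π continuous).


X/∼ = {[μ=ξ], [ν]}; |τ_Q| = 4.

Equivalence classes: [μ=ξ], [ν].
Quotient map π: X → X/∼ sends μ ↦ [μ=ξ], ν ↦ [ν], ξ ↦ [μ=ξ].
For each subset V ⊆ X/∼, compute π^{-1}(V) ⊆ X and check whether π^{-1}(V) ∈ τ. V is open in τ_Q iff π^{-1}(V) ∈ τ.
  V = {}: π^{-1}(V) = ∅ ∈ τ ✓.
  V = {[μ=ξ]}: π^{-1}(V) = {μ, ξ} ∈ τ ✓.
  V = {[ν]}: π^{-1}(V) = {ν} ∈ τ ✓.
  V = {[μ=ξ], [ν]}: π^{-1}(V) = {μ, ν, ξ} ∈ τ ✓.
Open sets in the quotient: τ_Q = {{}, {[μ=ξ]}, {[ν]}, {[μ=ξ], [ν]}} (4 elements).


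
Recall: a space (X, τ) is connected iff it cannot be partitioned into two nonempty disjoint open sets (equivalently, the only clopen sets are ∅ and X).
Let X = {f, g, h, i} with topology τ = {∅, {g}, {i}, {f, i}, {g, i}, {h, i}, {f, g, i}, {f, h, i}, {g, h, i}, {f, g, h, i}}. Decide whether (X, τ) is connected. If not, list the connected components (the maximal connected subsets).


(X, τ) is disconnected; components = [{g}, {f, h, i}].

Find clopen sets (U ∈ τ with X ∖ U ∈ τ):
  U = ∅, X ∖ U = {f, g, h, i} — both open, so U is clopen.
  U = {g}, X ∖ U = {f, h, i} — both open, so U is clopen.
  U = {f, h, i}, X ∖ U = {g} — both open, so U is clopen.
  U = {f, g, h, i}, X ∖ U = ∅ — both open, so U is clopen.
Nontrivial clopen(s) exist: e.g. {g}. So (X, τ) is disconnected.
Compute connected components by grouping points that agree on all clopens:
  component: {g}
  component: {f, h, i}


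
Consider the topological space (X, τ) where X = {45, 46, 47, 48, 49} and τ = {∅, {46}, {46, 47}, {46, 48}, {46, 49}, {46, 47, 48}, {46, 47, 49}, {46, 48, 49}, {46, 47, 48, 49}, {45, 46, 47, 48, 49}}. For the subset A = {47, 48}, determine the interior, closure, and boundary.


int(A) = ∅, cl(A) = {45, 47, 48}, ∂A = {45, 47, 48}.

Closed sets in (X, τ) are complements of opens:
  closed(X, τ) = {∅, {45}, {45, 47}, {45, 48}, {45, 49}, {45, 47, 48}, {45, 47, 49}, {45, 48, 49}, {45, 47, 48, 49}, {45, 46, 47, 48, 49}}.
int(A) = ⋃ {U ∈ τ : U ⊆ A}. Opens contained in A: ∅.
Taking the union of these: int(A) = ∅.
cl(A) = ⋂ {C closed : A ⊆ C}. Closed sets containing A: {45, 47, 48}, {45, 47, 48, 49}, {45, 46, 47, 48, 49}.
Intersecting these: cl(A) = {45, 47, 48}.
∂A = cl(A) ∖ int(A) = {45, 47, 48} ∖ ∅ = {45, 47, 48}.
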